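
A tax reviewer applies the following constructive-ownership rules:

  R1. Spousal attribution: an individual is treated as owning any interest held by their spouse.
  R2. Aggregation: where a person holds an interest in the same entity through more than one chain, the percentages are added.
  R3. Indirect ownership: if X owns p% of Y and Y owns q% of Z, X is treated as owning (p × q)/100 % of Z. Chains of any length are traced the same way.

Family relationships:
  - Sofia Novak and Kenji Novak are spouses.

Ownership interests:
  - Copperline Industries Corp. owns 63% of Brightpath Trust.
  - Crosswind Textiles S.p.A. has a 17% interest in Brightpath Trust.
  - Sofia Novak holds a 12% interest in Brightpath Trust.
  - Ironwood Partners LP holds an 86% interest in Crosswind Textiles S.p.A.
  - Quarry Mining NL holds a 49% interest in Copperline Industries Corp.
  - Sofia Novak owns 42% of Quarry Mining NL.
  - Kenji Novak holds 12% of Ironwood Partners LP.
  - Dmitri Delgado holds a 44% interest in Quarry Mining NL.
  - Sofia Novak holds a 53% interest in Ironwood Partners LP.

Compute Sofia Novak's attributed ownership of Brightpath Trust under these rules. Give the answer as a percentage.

By spousal attribution (R1), Sofia Novak is treated as also owning Kenji Novak's interest in Ironwood Partners LP, giving 53% + 12% = 65%.
Chain via Quarry Mining NL → Copperline Industries Corp. (R3): 42% × 49% × 63% = 12.9654% of Brightpath Trust.
Chain via Ironwood Partners LP → Crosswind Textiles S.p.A. (R3): 65% × 86% × 17% = 9.503% of Brightpath Trust.
Direct interest in Brightpath Trust: 12%.
Aggregating (R2): 12.9654% + 9.503% + 12% = 34.4684%.

34.4684%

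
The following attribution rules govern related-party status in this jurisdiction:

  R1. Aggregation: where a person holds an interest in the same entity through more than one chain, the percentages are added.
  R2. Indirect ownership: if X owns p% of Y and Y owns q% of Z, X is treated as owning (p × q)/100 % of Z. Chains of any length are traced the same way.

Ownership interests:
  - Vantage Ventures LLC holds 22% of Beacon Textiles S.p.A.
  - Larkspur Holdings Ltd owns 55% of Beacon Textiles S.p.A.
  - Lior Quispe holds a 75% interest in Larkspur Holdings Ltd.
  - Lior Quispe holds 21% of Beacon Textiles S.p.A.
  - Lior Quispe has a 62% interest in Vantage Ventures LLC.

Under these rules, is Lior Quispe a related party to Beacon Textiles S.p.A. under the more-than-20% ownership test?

Yes

Chain via Vantage Ventures LLC (R2): 62% × 22% = 13.64% of Beacon Textiles S.p.A.
Chain via Larkspur Holdings Ltd (R2): 75% × 55% = 41.25% of Beacon Textiles S.p.A.
Direct interest in Beacon Textiles S.p.A: 21%.
Aggregating (R1): 13.64% + 41.25% + 21% = 75.89%.
75.89% exceeds the 20% threshold, so Lior is a related party to Beacon Textiles S.p.A.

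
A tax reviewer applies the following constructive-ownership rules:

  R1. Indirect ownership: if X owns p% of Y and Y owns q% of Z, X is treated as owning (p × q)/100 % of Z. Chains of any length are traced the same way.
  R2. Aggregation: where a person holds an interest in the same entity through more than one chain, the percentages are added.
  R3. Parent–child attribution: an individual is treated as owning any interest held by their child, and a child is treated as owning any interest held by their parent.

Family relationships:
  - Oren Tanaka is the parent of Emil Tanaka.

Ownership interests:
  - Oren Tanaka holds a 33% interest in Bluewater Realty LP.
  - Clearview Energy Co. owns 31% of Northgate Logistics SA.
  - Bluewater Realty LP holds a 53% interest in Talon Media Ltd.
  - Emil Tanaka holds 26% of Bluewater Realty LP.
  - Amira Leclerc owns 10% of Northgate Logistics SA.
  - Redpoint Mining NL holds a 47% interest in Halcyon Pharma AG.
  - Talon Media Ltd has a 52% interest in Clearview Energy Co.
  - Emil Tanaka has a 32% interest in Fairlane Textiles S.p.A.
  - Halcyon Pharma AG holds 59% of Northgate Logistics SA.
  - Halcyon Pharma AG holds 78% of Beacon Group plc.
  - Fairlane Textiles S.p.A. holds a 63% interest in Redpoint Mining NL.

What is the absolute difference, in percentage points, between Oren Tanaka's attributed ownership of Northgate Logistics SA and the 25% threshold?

14.368908

By parent–child attribution (R3), Oren Tanaka is treated as also owning Emil Tanaka's interest in Bluewater Realty LP, giving 33% + 26% = 59%.
By parent–child attribution (R3), Oren Tanaka is treated as owning Emil Tanaka's 32% interest in Fairlane Textiles S.p.A.
Chain via Bluewater Realty LP → Talon Media Ltd → Clearview Energy Co. (R1): 59% × 53% × 52% × 31% = 5.040724% of Northgate Logistics SA.
Chain via Fairlane Textiles S.p.A. → Redpoint Mining NL → Halcyon Pharma AG (R1): 32% × 63% × 47% × 59% = 5.590368% of Northgate Logistics SA.
Aggregating (R2): 5.040724% + 5.590368% = 10.631092%.
10.631092% falls short of the 25% threshold by 14.368908 percentage points.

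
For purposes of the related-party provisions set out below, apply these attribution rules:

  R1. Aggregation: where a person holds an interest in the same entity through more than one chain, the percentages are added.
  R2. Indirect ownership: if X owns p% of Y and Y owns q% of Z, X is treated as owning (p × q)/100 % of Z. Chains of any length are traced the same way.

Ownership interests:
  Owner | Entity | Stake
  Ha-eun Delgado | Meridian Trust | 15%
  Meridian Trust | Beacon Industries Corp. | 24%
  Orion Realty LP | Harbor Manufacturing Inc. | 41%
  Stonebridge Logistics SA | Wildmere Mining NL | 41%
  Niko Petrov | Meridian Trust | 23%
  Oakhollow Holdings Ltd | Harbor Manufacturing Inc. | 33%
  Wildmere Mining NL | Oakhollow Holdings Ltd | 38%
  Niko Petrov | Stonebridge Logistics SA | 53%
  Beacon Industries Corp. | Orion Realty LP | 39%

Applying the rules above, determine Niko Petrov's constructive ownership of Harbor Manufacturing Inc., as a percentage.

3.60759%

Chain via Stonebridge Logistics SA → Wildmere Mining NL → Oakhollow Holdings Ltd (R2): 53% × 41% × 38% × 33% = 2.724942% of Harbor Manufacturing Inc.
Chain via Meridian Trust → Beacon Industries Corp. → Orion Realty LP (R2): 23% × 24% × 39% × 41% = 0.882648% of Harbor Manufacturing Inc.
Aggregating (R1): 2.724942% + 0.882648% = 3.60759%.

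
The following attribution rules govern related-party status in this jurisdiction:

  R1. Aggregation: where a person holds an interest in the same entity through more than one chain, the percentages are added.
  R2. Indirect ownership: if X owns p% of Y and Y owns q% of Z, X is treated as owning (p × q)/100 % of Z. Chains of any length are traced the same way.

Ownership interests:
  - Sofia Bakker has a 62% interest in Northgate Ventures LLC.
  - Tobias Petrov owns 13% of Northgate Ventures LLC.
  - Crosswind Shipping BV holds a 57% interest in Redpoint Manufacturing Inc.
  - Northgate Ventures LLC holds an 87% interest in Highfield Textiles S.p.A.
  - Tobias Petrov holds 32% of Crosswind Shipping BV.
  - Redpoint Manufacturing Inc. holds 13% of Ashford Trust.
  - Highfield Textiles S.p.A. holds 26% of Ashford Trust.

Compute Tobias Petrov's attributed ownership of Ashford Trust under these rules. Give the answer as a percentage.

5.3118%

Chain via Northgate Ventures LLC → Highfield Textiles S.p.A. (R2): 13% × 87% × 26% = 2.9406% of Ashford Trust.
Chain via Crosswind Shipping BV → Redpoint Manufacturing Inc. (R2): 32% × 57% × 13% = 2.3712% of Ashford Trust.
Aggregating (R1): 2.9406% + 2.3712% = 5.3118%.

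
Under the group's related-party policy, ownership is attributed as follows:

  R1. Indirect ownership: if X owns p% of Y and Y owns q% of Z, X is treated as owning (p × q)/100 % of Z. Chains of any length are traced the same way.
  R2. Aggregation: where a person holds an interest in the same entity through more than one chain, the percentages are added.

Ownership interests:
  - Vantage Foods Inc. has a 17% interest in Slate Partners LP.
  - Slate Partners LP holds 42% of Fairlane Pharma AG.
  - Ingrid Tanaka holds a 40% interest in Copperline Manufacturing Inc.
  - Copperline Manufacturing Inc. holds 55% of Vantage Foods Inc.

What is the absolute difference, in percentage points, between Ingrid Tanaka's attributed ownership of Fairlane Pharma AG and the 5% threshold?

3.4292

Chain via Copperline Manufacturing Inc. → Vantage Foods Inc. → Slate Partners LP (R1): 40% × 55% × 17% × 42% = 1.5708% of Fairlane Pharma AG.
1.5708% falls short of the 5% threshold by 3.4292 percentage points.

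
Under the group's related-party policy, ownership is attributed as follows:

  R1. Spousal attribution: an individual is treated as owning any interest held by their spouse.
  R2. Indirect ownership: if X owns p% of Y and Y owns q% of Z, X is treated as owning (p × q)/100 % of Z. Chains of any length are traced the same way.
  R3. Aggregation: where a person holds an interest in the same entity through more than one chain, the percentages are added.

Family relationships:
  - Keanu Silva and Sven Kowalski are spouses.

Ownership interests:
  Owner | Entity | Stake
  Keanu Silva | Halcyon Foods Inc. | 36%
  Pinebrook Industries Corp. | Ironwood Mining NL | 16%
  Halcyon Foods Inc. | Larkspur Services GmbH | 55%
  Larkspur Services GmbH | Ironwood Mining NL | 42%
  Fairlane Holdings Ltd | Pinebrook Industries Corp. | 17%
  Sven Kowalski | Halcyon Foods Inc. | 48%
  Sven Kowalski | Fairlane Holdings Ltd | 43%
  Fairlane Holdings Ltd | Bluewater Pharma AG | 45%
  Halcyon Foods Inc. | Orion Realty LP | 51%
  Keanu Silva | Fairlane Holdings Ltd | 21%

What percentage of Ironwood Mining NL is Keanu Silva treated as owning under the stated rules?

By spousal attribution (R1), Keanu Silva is treated as also owning Sven Kowalski's interest in Fairlane Holdings Ltd, giving 21% + 43% = 64%.
By spousal attribution (R1), Keanu Silva is treated as also owning Sven Kowalski's interest in Halcyon Foods Inc, giving 36% + 48% = 84%.
Chain via Fairlane Holdings Ltd → Pinebrook Industries Corp. (R2): 64% × 17% × 16% = 1.7408% of Ironwood Mining NL.
Chain via Halcyon Foods Inc. → Larkspur Services GmbH (R2): 84% × 55% × 42% = 19.404% of Ironwood Mining NL.
Aggregating (R3): 1.7408% + 19.404% = 21.1448%.

21.1448%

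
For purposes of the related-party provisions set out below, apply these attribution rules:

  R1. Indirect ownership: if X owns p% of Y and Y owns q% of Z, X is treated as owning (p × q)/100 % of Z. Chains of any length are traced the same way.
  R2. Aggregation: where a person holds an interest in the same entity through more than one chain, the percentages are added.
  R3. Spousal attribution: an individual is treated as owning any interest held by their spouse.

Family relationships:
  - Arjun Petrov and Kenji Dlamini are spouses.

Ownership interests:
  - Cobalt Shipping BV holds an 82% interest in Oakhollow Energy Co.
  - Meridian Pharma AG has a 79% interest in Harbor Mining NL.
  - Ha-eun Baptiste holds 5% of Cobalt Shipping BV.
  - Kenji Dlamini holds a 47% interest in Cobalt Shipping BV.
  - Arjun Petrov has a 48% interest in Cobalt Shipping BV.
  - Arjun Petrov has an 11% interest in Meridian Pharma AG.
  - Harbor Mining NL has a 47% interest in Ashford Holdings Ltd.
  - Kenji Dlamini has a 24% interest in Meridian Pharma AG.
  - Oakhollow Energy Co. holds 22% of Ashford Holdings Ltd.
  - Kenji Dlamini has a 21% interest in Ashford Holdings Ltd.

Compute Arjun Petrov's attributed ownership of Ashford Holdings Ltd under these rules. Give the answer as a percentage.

By spousal attribution (R3), Arjun Petrov is treated as also owning Kenji Dlamini's interest in Meridian Pharma AG, giving 11% + 24% = 35%.
By spousal attribution (R3), Arjun Petrov is treated as also owning Kenji Dlamini's interest in Cobalt Shipping BV, giving 48% + 47% = 95%.
By spousal attribution (R3), Arjun Petrov is treated as owning Kenji Dlamini's 21% interest in Ashford Holdings Ltd.
Chain via Meridian Pharma AG → Harbor Mining NL (R1): 35% × 79% × 47% = 12.9955% of Ashford Holdings Ltd.
Chain via Cobalt Shipping BV → Oakhollow Energy Co. (R1): 95% × 82% × 22% = 17.138% of Ashford Holdings Ltd.
Direct interest in Ashford Holdings Ltd: 21%.
Aggregating (R2): 12.9955% + 17.138% + 21% = 51.1335%.

51.1335%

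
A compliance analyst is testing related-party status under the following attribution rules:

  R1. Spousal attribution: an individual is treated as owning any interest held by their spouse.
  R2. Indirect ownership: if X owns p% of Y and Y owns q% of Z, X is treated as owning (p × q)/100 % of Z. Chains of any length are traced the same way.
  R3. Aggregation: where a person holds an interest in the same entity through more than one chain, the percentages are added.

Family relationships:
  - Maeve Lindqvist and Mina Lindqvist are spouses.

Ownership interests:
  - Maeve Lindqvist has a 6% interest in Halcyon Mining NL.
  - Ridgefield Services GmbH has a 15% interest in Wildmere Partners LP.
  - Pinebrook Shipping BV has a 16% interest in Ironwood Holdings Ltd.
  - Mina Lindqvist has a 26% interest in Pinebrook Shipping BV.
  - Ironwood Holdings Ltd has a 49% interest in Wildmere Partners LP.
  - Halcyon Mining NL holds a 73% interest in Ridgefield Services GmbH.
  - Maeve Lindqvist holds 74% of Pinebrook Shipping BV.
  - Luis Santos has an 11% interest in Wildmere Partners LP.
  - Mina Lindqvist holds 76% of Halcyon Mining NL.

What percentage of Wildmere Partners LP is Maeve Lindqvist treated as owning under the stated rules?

By spousal attribution (R1), Maeve Lindqvist is treated as also owning Mina Lindqvist's interest in Pinebrook Shipping BV, giving 74% + 26% = 100%.
By spousal attribution (R1), Maeve Lindqvist is treated as also owning Mina Lindqvist's interest in Halcyon Mining NL, giving 6% + 76% = 82%.
Chain via Pinebrook Shipping BV → Ironwood Holdings Ltd (R2): 100% × 16% × 49% = 7.84% of Wildmere Partners LP.
Chain via Halcyon Mining NL → Ridgefield Services GmbH (R2): 82% × 73% × 15% = 8.979% of Wildmere Partners LP.
Aggregating (R3): 7.84% + 8.979% = 16.819%.

16.819%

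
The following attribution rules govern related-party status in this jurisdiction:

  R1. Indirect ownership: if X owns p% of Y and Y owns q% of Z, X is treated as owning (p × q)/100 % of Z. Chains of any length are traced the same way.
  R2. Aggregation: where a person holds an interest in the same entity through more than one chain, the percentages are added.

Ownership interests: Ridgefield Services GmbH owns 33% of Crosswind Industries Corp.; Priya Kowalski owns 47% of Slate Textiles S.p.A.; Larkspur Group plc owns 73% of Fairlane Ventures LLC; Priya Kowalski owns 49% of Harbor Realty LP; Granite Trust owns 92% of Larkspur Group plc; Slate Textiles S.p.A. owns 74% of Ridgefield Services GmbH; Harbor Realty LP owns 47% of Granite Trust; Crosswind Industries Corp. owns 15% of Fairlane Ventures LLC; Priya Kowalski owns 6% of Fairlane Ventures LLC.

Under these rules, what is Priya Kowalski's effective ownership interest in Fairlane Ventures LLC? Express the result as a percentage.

23.188558%

Chain via Harbor Realty LP → Granite Trust → Larkspur Group plc (R1): 49% × 47% × 92% × 73% = 15.466948% of Fairlane Ventures LLC.
Chain via Slate Textiles S.p.A. → Ridgefield Services GmbH → Crosswind Industries Corp. (R1): 47% × 74% × 33% × 15% = 1.72161% of Fairlane Ventures LLC.
Direct interest in Fairlane Ventures LLC: 6%.
Aggregating (R2): 15.466948% + 1.72161% + 6% = 23.188558%.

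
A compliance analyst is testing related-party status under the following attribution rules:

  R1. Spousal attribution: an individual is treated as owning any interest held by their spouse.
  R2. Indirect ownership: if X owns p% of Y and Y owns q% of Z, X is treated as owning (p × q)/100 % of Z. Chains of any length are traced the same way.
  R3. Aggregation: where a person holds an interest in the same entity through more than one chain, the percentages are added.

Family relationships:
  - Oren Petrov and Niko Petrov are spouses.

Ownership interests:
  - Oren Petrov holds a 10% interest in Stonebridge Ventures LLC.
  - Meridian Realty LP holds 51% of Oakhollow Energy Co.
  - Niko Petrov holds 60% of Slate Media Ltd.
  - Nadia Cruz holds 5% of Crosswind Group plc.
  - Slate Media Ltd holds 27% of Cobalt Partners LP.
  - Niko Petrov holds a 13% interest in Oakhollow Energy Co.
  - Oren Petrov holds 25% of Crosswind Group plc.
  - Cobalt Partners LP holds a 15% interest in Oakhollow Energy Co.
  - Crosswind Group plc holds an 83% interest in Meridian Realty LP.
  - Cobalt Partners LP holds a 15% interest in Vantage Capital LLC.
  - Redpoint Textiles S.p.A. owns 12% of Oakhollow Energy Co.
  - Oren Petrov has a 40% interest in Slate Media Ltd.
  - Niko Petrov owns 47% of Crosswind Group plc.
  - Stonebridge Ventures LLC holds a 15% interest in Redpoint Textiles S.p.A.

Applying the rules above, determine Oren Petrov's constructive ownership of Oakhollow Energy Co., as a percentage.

By spousal attribution (R1), Oren Petrov is treated as also owning Niko Petrov's interest in Slate Media Ltd, giving 40% + 60% = 100%.
By spousal attribution (R1), Oren Petrov is treated as also owning Niko Petrov's interest in Crosswind Group plc, giving 25% + 47% = 72%.
By spousal attribution (R1), Oren Petrov is treated as owning Niko Petrov's 13% interest in Oakhollow Energy Co.
Chain via Slate Media Ltd → Cobalt Partners LP (R2): 100% × 27% × 15% = 4.05% of Oakhollow Energy Co.
Chain via Stonebridge Ventures LLC → Redpoint Textiles S.p.A. (R2): 10% × 15% × 12% = 0.18% of Oakhollow Energy Co.
Chain via Crosswind Group plc → Meridian Realty LP (R2): 72% × 83% × 51% = 30.4776% of Oakhollow Energy Co.
Direct interest in Oakhollow Energy Co: 13%.
Aggregating (R3): 4.05% + 0.18% + 30.4776% + 13% = 47.7076%.

47.7076%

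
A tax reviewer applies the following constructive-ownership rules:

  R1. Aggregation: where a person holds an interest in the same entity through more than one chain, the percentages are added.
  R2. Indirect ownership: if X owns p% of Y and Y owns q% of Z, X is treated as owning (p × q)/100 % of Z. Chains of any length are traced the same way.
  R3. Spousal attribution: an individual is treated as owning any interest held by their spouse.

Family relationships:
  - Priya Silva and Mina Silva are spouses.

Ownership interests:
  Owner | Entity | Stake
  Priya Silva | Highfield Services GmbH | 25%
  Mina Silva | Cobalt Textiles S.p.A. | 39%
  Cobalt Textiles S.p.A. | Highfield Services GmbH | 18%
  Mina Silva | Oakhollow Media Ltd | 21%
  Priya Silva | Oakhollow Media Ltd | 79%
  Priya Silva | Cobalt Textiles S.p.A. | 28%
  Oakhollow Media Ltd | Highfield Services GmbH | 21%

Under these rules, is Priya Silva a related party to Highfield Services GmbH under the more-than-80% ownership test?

No

By spousal attribution (R3), Priya Silva is treated as also owning Mina Silva's interest in Oakhollow Media Ltd, giving 79% + 21% = 100%.
By spousal attribution (R3), Priya Silva is treated as also owning Mina Silva's interest in Cobalt Textiles S.p.A, giving 28% + 39% = 67%.
Chain via Oakhollow Media Ltd (R2): 100% × 21% = 21% of Highfield Services GmbH.
Chain via Cobalt Textiles S.p.A. (R2): 67% × 18% = 12.06% of Highfield Services GmbH.
Direct interest in Highfield Services GmbH: 25%.
Aggregating (R1): 21% + 12.06% + 25% = 58.06%.
58.06% does not exceed the 80% threshold, so Priya is not a related party to Highfield Services GmbH.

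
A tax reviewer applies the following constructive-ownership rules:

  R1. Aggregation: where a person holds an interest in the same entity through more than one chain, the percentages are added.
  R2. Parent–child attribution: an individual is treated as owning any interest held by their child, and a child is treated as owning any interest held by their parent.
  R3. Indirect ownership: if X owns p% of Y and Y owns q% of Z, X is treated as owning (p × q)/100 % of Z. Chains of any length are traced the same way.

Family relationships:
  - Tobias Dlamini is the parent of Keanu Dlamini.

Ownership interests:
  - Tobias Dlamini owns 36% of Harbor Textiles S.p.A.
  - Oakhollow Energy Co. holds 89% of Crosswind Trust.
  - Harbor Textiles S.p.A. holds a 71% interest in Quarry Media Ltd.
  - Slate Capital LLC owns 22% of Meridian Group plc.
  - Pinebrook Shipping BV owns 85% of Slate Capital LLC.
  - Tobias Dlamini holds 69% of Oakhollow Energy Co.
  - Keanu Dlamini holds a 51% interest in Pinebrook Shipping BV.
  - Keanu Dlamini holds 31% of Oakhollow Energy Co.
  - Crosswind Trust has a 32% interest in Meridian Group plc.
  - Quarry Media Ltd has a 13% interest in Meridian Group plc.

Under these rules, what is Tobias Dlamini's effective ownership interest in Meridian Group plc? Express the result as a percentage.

41.3398%

By parent–child attribution (R2), Tobias Dlamini is treated as also owning Keanu Dlamini's interest in Oakhollow Energy Co, giving 69% + 31% = 100%.
By parent–child attribution (R2), Tobias Dlamini is treated as owning Keanu Dlamini's 51% interest in Pinebrook Shipping BV.
Chain via Oakhollow Energy Co. → Crosswind Trust (R3): 100% × 89% × 32% = 28.48% of Meridian Group plc.
Chain via Harbor Textiles S.p.A. → Quarry Media Ltd (R3): 36% × 71% × 13% = 3.3228% of Meridian Group plc.
Chain via Pinebrook Shipping BV → Slate Capital LLC (R3): 51% × 85% × 22% = 9.537% of Meridian Group plc.
Aggregating (R1): 28.48% + 3.3228% + 9.537% = 41.3398%.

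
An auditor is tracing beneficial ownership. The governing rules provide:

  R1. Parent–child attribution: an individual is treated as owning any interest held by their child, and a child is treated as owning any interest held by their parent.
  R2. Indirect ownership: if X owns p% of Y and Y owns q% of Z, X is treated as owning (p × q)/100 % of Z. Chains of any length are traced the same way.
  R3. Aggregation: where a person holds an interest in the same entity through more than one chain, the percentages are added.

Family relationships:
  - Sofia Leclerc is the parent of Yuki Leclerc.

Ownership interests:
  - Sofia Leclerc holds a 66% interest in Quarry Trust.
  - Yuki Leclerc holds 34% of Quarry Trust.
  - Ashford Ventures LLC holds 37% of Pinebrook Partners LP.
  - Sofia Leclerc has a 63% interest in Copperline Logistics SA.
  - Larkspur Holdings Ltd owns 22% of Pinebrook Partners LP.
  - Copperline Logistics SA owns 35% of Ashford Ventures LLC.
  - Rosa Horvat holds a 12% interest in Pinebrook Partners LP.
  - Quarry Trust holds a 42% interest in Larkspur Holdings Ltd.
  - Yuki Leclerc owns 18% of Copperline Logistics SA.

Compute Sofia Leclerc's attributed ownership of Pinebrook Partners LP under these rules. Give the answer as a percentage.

19.7295%

By parent–child attribution (R1), Sofia Leclerc is treated as also owning Yuki Leclerc's interest in Quarry Trust, giving 66% + 34% = 100%.
By parent–child attribution (R1), Sofia Leclerc is treated as also owning Yuki Leclerc's interest in Copperline Logistics SA, giving 63% + 18% = 81%.
Chain via Quarry Trust → Larkspur Holdings Ltd (R2): 100% × 42% × 22% = 9.24% of Pinebrook Partners LP.
Chain via Copperline Logistics SA → Ashford Ventures LLC (R2): 81% × 35% × 37% = 10.4895% of Pinebrook Partners LP.
Aggregating (R3): 9.24% + 10.4895% = 19.7295%.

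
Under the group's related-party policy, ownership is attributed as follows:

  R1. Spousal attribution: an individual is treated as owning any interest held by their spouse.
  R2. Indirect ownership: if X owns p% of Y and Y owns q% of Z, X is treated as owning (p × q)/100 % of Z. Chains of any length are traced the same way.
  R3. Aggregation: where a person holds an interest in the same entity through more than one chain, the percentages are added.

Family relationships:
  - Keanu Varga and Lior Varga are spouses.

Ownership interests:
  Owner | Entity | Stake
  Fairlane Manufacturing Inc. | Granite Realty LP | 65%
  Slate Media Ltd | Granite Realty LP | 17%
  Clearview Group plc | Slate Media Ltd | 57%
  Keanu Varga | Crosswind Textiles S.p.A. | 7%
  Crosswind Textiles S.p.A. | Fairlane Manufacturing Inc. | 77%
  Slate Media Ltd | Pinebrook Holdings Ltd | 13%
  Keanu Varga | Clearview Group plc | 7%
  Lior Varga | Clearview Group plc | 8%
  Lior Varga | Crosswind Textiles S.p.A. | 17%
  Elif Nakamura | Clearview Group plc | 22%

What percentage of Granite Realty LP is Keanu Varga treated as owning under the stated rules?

By spousal attribution (R1), Keanu Varga is treated as also owning Lior Varga's interest in Crosswind Textiles S.p.A, giving 7% + 17% = 24%.
By spousal attribution (R1), Keanu Varga is treated as also owning Lior Varga's interest in Clearview Group plc, giving 7% + 8% = 15%.
Chain via Crosswind Textiles S.p.A. → Fairlane Manufacturing Inc. (R2): 24% × 77% × 65% = 12.012% of Granite Realty LP.
Chain via Clearview Group plc → Slate Media Ltd (R2): 15% × 57% × 17% = 1.4535% of Granite Realty LP.
Aggregating (R3): 12.012% + 1.4535% = 13.4655%.

13.4655%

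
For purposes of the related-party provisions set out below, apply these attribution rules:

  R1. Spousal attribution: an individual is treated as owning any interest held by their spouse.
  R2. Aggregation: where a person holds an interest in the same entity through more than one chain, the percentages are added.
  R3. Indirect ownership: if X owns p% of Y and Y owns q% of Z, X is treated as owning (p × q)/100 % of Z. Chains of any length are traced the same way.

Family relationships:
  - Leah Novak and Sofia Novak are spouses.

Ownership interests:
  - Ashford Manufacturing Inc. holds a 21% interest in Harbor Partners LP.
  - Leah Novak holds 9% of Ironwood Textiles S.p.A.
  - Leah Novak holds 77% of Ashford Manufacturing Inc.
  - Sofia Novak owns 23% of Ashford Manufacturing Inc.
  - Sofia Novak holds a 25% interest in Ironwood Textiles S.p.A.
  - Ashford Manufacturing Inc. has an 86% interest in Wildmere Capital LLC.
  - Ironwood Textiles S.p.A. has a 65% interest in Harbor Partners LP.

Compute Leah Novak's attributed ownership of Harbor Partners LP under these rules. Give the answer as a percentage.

43.1%

By spousal attribution (R1), Leah Novak is treated as also owning Sofia Novak's interest in Ironwood Textiles S.p.A, giving 9% + 25% = 34%.
By spousal attribution (R1), Leah Novak is treated as also owning Sofia Novak's interest in Ashford Manufacturing Inc, giving 77% + 23% = 100%.
Chain via Ironwood Textiles S.p.A. (R3): 34% × 65% = 22.1% of Harbor Partners LP.
Chain via Ashford Manufacturing Inc. (R3): 100% × 21% = 21% of Harbor Partners LP.
Aggregating (R2): 22.1% + 21% = 43.1%.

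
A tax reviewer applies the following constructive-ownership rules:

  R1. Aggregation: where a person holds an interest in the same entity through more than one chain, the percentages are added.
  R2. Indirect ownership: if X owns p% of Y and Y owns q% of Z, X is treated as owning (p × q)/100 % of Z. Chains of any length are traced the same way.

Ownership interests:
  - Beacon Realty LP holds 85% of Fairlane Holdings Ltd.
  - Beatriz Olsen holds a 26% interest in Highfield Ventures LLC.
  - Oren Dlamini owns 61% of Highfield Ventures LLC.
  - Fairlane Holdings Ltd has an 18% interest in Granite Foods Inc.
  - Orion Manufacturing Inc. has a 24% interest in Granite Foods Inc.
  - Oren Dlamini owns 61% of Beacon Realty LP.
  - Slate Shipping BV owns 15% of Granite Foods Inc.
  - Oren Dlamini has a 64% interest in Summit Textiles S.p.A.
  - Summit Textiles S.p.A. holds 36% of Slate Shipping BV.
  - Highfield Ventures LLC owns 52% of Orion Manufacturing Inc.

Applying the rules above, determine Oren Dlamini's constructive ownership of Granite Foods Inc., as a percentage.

Chain via Beacon Realty LP → Fairlane Holdings Ltd (R2): 61% × 85% × 18% = 9.333% of Granite Foods Inc.
Chain via Summit Textiles S.p.A. → Slate Shipping BV (R2): 64% × 36% × 15% = 3.456% of Granite Foods Inc.
Chain via Highfield Ventures LLC → Orion Manufacturing Inc. (R2): 61% × 52% × 24% = 7.6128% of Granite Foods Inc.
Aggregating (R1): 9.333% + 3.456% + 7.6128% = 20.4018%.

20.4018%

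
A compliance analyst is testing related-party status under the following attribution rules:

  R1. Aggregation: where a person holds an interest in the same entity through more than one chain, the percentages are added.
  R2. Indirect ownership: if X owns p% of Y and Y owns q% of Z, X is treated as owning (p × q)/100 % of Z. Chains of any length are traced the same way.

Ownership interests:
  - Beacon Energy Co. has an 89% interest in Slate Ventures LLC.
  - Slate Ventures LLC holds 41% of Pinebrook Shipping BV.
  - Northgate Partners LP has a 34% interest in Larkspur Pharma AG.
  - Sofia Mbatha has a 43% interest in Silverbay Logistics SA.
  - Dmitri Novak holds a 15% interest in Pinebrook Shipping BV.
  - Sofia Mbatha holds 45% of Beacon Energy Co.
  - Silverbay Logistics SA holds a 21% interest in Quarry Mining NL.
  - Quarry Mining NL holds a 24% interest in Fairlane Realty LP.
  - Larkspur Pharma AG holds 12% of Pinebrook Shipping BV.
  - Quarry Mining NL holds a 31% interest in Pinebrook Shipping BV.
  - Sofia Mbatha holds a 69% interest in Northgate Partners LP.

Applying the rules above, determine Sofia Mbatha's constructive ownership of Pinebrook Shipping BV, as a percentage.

22.035%

Chain via Northgate Partners LP → Larkspur Pharma AG (R2): 69% × 34% × 12% = 2.8152% of Pinebrook Shipping BV.
Chain via Beacon Energy Co. → Slate Ventures LLC (R2): 45% × 89% × 41% = 16.4205% of Pinebrook Shipping BV.
Chain via Silverbay Logistics SA → Quarry Mining NL (R2): 43% × 21% × 31% = 2.7993% of Pinebrook Shipping BV.
Aggregating (R1): 2.8152% + 16.4205% + 2.7993% = 22.035%.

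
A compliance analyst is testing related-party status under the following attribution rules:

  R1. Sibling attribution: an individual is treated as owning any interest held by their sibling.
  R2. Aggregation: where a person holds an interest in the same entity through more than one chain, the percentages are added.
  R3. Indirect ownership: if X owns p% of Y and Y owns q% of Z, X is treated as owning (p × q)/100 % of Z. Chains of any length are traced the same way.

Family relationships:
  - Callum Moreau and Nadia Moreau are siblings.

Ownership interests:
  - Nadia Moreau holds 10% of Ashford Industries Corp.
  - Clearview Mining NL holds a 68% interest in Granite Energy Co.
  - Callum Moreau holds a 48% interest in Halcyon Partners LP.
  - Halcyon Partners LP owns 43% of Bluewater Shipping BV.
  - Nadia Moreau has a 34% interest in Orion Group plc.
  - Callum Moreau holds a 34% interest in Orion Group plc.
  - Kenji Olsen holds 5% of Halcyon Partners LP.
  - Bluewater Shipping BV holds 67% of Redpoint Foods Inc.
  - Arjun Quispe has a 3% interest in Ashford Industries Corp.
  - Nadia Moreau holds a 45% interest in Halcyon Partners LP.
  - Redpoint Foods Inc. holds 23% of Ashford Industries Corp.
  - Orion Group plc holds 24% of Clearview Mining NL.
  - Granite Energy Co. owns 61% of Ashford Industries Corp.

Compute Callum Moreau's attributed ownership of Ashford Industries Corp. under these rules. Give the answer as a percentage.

22.931995%

By sibling attribution (R1), Callum Moreau is treated as also owning Nadia Moreau's interest in Orion Group plc, giving 34% + 34% = 68%.
By sibling attribution (R1), Callum Moreau is treated as also owning Nadia Moreau's interest in Halcyon Partners LP, giving 48% + 45% = 93%.
By sibling attribution (R1), Callum Moreau is treated as owning Nadia Moreau's 10% interest in Ashford Industries Corp.
Chain via Orion Group plc → Clearview Mining NL → Granite Energy Co. (R3): 68% × 24% × 68% × 61% = 6.769536% of Ashford Industries Corp.
Chain via Halcyon Partners LP → Bluewater Shipping BV → Redpoint Foods Inc. (R3): 93% × 43% × 67% × 23% = 6.162459% of Ashford Industries Corp.
Direct interest in Ashford Industries Corp: 10%.
Aggregating (R2): 6.769536% + 6.162459% + 10% = 22.931995%.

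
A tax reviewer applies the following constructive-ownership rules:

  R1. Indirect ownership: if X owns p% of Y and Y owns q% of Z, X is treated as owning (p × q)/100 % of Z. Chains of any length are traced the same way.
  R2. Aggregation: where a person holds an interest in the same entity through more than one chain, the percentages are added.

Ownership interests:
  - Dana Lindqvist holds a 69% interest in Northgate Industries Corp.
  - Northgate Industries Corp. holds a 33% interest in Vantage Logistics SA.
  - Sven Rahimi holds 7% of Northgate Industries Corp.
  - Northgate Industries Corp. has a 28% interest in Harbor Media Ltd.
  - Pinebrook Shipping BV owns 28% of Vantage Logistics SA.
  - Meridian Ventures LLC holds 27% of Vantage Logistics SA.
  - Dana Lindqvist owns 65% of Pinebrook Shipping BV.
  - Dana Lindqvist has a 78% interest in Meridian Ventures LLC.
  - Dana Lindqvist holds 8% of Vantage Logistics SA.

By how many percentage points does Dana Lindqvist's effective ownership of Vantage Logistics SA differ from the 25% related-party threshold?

Chain via Pinebrook Shipping BV (R1): 65% × 28% = 18.2% of Vantage Logistics SA.
Chain via Northgate Industries Corp. (R1): 69% × 33% = 22.77% of Vantage Logistics SA.
Chain via Meridian Ventures LLC (R1): 78% × 27% = 21.06% of Vantage Logistics SA.
Direct interest in Vantage Logistics SA: 8%.
Aggregating (R2): 18.2% + 22.77% + 21.06% + 8% = 70.03%.
70.03% exceeds the 25% threshold by 45.03 percentage points.

45.03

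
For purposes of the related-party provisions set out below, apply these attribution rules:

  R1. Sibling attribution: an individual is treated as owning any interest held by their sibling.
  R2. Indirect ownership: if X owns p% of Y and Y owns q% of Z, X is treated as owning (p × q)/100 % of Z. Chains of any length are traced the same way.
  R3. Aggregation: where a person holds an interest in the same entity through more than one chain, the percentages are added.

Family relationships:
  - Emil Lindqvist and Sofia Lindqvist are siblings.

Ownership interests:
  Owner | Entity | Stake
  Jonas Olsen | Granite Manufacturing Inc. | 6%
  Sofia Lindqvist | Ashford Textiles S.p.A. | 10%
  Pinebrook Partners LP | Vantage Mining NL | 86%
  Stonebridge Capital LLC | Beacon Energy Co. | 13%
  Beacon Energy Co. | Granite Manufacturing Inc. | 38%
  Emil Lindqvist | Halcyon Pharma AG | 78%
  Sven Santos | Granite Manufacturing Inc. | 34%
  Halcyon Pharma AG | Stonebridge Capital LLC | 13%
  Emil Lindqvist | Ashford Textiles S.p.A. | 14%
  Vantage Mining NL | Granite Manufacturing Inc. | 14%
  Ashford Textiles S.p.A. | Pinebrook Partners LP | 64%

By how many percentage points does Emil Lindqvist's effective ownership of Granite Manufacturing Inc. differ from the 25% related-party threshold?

22.64974

By sibling attribution (R1), Emil Lindqvist is treated as also owning Sofia Lindqvist's interest in Ashford Textiles S.p.A, giving 14% + 10% = 24%.
Chain via Ashford Textiles S.p.A. → Pinebrook Partners LP → Vantage Mining NL (R2): 24% × 64% × 86% × 14% = 1.849344% of Granite Manufacturing Inc.
Chain via Halcyon Pharma AG → Stonebridge Capital LLC → Beacon Energy Co. (R2): 78% × 13% × 13% × 38% = 0.500916% of Granite Manufacturing Inc.
Aggregating (R3): 1.849344% + 0.500916% = 2.35026%.
2.35026% falls short of the 25% threshold by 22.64974 percentage points.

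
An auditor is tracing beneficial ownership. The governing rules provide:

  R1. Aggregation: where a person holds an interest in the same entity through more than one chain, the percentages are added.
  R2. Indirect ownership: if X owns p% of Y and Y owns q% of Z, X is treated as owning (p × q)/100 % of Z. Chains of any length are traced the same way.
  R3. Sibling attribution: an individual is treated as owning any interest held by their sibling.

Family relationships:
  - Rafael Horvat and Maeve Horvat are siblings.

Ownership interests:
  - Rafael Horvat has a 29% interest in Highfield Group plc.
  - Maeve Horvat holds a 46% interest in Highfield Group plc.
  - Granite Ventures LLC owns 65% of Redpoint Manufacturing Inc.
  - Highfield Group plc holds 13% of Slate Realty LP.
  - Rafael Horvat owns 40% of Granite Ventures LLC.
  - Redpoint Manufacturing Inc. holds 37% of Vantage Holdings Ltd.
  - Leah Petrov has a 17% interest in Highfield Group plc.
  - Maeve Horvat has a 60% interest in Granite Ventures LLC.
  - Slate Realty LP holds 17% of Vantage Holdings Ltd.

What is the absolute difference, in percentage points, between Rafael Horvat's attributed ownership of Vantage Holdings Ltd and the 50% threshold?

By sibling attribution (R3), Rafael Horvat is treated as also owning Maeve Horvat's interest in Granite Ventures LLC, giving 40% + 60% = 100%.
By sibling attribution (R3), Rafael Horvat is treated as also owning Maeve Horvat's interest in Highfield Group plc, giving 29% + 46% = 75%.
Chain via Granite Ventures LLC → Redpoint Manufacturing Inc. (R2): 100% × 65% × 37% = 24.05% of Vantage Holdings Ltd.
Chain via Highfield Group plc → Slate Realty LP (R2): 75% × 13% × 17% = 1.6575% of Vantage Holdings Ltd.
Aggregating (R1): 24.05% + 1.6575% = 25.7075%.
25.7075% falls short of the 50% threshold by 24.2925 percentage points.

24.2925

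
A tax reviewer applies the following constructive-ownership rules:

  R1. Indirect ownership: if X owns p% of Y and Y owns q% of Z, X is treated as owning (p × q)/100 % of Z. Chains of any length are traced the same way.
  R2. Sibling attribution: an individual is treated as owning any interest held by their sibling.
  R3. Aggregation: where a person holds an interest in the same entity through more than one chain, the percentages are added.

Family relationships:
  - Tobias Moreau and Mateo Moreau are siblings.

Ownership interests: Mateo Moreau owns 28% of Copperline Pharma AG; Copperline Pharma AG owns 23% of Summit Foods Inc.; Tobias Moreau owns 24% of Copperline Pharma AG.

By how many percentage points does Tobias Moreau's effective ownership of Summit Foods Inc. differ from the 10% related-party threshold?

1.96

By sibling attribution (R2), Tobias Moreau is treated as also owning Mateo Moreau's interest in Copperline Pharma AG, giving 24% + 28% = 52%.
Chain via Copperline Pharma AG (R1): 52% × 23% = 11.96% of Summit Foods Inc.
11.96% exceeds the 10% threshold by 1.96 percentage points.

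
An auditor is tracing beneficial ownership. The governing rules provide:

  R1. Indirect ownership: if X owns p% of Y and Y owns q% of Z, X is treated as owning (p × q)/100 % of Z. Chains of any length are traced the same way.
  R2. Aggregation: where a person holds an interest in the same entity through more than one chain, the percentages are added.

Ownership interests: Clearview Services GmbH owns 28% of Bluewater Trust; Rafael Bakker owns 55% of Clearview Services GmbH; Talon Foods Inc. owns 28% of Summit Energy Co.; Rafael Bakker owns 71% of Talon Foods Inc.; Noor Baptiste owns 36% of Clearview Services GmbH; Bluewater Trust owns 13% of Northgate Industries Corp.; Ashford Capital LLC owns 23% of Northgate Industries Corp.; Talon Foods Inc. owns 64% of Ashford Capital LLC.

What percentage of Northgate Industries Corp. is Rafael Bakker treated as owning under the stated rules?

12.4532%

Chain via Clearview Services GmbH → Bluewater Trust (R1): 55% × 28% × 13% = 2.002% of Northgate Industries Corp.
Chain via Talon Foods Inc. → Ashford Capital LLC (R1): 71% × 64% × 23% = 10.4512% of Northgate Industries Corp.
Aggregating (R2): 2.002% + 10.4512% = 12.4532%.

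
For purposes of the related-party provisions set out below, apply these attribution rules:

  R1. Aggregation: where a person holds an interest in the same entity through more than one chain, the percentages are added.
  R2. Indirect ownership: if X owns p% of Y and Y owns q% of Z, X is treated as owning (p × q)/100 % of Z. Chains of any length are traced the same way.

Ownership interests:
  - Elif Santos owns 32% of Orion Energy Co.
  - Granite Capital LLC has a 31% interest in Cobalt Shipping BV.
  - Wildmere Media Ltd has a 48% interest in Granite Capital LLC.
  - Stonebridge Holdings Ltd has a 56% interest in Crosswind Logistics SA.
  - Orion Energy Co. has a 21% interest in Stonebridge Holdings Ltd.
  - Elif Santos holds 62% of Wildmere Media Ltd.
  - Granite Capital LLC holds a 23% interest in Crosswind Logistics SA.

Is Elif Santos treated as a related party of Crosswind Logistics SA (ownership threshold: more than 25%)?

Chain via Orion Energy Co. → Stonebridge Holdings Ltd (R2): 32% × 21% × 56% = 3.7632% of Crosswind Logistics SA.
Chain via Wildmere Media Ltd → Granite Capital LLC (R2): 62% × 48% × 23% = 6.8448% of Crosswind Logistics SA.
Aggregating (R1): 3.7632% + 6.8448% = 10.608%.
10.608% does not exceed the 25% threshold, so Elif is not a related party to Crosswind Logistics SA.

No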